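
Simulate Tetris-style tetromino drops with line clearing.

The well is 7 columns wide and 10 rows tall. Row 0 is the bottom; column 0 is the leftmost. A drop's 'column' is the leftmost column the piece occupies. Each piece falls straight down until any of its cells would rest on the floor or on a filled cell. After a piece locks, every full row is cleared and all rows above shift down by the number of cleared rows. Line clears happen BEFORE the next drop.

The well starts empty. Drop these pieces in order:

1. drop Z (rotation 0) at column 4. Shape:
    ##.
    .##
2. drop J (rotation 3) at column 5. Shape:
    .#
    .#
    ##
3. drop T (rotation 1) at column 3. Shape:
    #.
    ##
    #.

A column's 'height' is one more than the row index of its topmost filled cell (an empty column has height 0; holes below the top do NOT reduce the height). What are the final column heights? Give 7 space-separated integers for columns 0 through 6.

Answer: 0 0 0 4 3 3 5

Derivation:
Drop 1: Z rot0 at col 4 lands with bottom-row=0; cleared 0 line(s) (total 0); column heights now [0 0 0 0 2 2 1], max=2
Drop 2: J rot3 at col 5 lands with bottom-row=2; cleared 0 line(s) (total 0); column heights now [0 0 0 0 2 3 5], max=5
Drop 3: T rot1 at col 3 lands with bottom-row=1; cleared 0 line(s) (total 0); column heights now [0 0 0 4 3 3 5], max=5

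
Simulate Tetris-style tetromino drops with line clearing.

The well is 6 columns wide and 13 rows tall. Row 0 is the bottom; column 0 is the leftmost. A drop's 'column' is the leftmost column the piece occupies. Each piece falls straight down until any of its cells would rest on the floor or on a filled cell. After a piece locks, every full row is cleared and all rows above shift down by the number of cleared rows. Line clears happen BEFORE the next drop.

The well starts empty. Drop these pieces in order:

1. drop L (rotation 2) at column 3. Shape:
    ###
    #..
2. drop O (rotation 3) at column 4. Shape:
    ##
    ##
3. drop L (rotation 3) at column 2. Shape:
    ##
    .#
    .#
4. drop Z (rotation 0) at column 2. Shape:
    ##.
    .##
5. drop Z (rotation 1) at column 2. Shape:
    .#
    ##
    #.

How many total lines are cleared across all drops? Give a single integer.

Drop 1: L rot2 at col 3 lands with bottom-row=0; cleared 0 line(s) (total 0); column heights now [0 0 0 2 2 2], max=2
Drop 2: O rot3 at col 4 lands with bottom-row=2; cleared 0 line(s) (total 0); column heights now [0 0 0 2 4 4], max=4
Drop 3: L rot3 at col 2 lands with bottom-row=2; cleared 0 line(s) (total 0); column heights now [0 0 5 5 4 4], max=5
Drop 4: Z rot0 at col 2 lands with bottom-row=5; cleared 0 line(s) (total 0); column heights now [0 0 7 7 6 4], max=7
Drop 5: Z rot1 at col 2 lands with bottom-row=7; cleared 0 line(s) (total 0); column heights now [0 0 9 10 6 4], max=10

Answer: 0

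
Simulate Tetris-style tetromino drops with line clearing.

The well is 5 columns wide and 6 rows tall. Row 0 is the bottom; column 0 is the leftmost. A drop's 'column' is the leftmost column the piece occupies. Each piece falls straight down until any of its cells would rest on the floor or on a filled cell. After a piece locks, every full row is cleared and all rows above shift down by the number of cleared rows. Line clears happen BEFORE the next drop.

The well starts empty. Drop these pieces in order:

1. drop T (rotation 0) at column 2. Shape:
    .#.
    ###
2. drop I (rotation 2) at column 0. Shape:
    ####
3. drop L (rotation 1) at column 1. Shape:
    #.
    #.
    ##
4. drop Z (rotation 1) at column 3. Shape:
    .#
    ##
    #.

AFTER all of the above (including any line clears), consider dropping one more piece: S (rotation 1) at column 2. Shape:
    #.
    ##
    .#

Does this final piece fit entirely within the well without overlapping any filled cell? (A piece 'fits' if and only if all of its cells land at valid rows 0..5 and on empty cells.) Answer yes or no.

Drop 1: T rot0 at col 2 lands with bottom-row=0; cleared 0 line(s) (total 0); column heights now [0 0 1 2 1], max=2
Drop 2: I rot2 at col 0 lands with bottom-row=2; cleared 0 line(s) (total 0); column heights now [3 3 3 3 1], max=3
Drop 3: L rot1 at col 1 lands with bottom-row=3; cleared 0 line(s) (total 0); column heights now [3 6 4 3 1], max=6
Drop 4: Z rot1 at col 3 lands with bottom-row=3; cleared 0 line(s) (total 0); column heights now [3 6 4 5 6], max=6
Test piece S rot1 at col 2 (width 2): heights before test = [3 6 4 5 6]; fits = False

Answer: no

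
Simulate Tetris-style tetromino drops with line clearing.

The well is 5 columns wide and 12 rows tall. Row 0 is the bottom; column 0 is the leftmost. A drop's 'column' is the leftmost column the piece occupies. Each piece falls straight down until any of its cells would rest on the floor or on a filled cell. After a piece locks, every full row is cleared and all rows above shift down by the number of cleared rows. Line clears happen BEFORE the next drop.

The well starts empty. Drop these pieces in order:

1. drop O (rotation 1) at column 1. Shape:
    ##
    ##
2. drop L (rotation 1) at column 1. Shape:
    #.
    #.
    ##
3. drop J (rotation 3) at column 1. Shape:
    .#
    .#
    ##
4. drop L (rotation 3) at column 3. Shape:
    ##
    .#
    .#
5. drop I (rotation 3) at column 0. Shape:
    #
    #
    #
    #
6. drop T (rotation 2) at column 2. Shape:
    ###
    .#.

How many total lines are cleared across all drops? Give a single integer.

Answer: 1

Derivation:
Drop 1: O rot1 at col 1 lands with bottom-row=0; cleared 0 line(s) (total 0); column heights now [0 2 2 0 0], max=2
Drop 2: L rot1 at col 1 lands with bottom-row=2; cleared 0 line(s) (total 0); column heights now [0 5 3 0 0], max=5
Drop 3: J rot3 at col 1 lands with bottom-row=5; cleared 0 line(s) (total 0); column heights now [0 6 8 0 0], max=8
Drop 4: L rot3 at col 3 lands with bottom-row=0; cleared 0 line(s) (total 0); column heights now [0 6 8 3 3], max=8
Drop 5: I rot3 at col 0 lands with bottom-row=0; cleared 1 line(s) (total 1); column heights now [3 5 7 0 2], max=7
Drop 6: T rot2 at col 2 lands with bottom-row=6; cleared 0 line(s) (total 1); column heights now [3 5 8 8 8], max=8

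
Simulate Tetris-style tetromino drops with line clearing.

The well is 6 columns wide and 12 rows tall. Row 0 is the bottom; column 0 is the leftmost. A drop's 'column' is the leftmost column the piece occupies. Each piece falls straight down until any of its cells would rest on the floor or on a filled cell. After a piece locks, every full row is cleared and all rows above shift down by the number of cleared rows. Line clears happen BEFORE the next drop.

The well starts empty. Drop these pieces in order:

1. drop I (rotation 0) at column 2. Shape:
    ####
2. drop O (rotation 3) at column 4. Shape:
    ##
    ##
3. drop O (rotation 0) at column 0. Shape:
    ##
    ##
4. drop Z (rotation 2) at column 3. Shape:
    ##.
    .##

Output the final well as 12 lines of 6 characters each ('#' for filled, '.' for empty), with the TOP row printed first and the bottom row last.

Answer: ......
......
......
......
......
......
......
......
...##.
....##
....##
##..##

Derivation:
Drop 1: I rot0 at col 2 lands with bottom-row=0; cleared 0 line(s) (total 0); column heights now [0 0 1 1 1 1], max=1
Drop 2: O rot3 at col 4 lands with bottom-row=1; cleared 0 line(s) (total 0); column heights now [0 0 1 1 3 3], max=3
Drop 3: O rot0 at col 0 lands with bottom-row=0; cleared 1 line(s) (total 1); column heights now [1 1 0 0 2 2], max=2
Drop 4: Z rot2 at col 3 lands with bottom-row=2; cleared 0 line(s) (total 1); column heights now [1 1 0 4 4 3], max=4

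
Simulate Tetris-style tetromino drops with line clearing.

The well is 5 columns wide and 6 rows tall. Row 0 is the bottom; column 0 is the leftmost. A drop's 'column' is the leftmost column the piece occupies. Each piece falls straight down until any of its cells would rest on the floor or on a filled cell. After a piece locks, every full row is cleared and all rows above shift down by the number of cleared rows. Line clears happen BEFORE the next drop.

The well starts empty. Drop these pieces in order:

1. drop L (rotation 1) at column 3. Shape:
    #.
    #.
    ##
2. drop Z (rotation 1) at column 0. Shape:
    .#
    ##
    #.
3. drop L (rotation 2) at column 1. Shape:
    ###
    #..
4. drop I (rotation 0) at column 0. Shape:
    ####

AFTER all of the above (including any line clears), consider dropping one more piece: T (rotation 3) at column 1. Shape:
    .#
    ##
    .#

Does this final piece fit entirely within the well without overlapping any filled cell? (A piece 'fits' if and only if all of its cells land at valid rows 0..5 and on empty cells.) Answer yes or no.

Answer: no

Derivation:
Drop 1: L rot1 at col 3 lands with bottom-row=0; cleared 0 line(s) (total 0); column heights now [0 0 0 3 1], max=3
Drop 2: Z rot1 at col 0 lands with bottom-row=0; cleared 0 line(s) (total 0); column heights now [2 3 0 3 1], max=3
Drop 3: L rot2 at col 1 lands with bottom-row=3; cleared 0 line(s) (total 0); column heights now [2 5 5 5 1], max=5
Drop 4: I rot0 at col 0 lands with bottom-row=5; cleared 0 line(s) (total 0); column heights now [6 6 6 6 1], max=6
Test piece T rot3 at col 1 (width 2): heights before test = [6 6 6 6 1]; fits = False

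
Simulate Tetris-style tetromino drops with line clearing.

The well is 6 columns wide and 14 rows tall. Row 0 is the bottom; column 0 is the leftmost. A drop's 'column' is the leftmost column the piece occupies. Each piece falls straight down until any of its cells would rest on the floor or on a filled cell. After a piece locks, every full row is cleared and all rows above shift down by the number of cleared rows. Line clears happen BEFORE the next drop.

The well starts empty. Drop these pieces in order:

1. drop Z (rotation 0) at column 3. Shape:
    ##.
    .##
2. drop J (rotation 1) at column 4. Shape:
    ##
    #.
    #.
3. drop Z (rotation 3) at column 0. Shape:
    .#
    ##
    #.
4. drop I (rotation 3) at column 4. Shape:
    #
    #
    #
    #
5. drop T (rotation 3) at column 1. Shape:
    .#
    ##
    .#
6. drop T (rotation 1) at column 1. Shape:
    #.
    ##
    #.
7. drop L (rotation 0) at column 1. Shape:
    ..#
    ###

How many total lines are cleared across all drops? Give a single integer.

Answer: 0

Derivation:
Drop 1: Z rot0 at col 3 lands with bottom-row=0; cleared 0 line(s) (total 0); column heights now [0 0 0 2 2 1], max=2
Drop 2: J rot1 at col 4 lands with bottom-row=2; cleared 0 line(s) (total 0); column heights now [0 0 0 2 5 5], max=5
Drop 3: Z rot3 at col 0 lands with bottom-row=0; cleared 0 line(s) (total 0); column heights now [2 3 0 2 5 5], max=5
Drop 4: I rot3 at col 4 lands with bottom-row=5; cleared 0 line(s) (total 0); column heights now [2 3 0 2 9 5], max=9
Drop 5: T rot3 at col 1 lands with bottom-row=2; cleared 0 line(s) (total 0); column heights now [2 4 5 2 9 5], max=9
Drop 6: T rot1 at col 1 lands with bottom-row=4; cleared 0 line(s) (total 0); column heights now [2 7 6 2 9 5], max=9
Drop 7: L rot0 at col 1 lands with bottom-row=7; cleared 0 line(s) (total 0); column heights now [2 8 8 9 9 5], max=9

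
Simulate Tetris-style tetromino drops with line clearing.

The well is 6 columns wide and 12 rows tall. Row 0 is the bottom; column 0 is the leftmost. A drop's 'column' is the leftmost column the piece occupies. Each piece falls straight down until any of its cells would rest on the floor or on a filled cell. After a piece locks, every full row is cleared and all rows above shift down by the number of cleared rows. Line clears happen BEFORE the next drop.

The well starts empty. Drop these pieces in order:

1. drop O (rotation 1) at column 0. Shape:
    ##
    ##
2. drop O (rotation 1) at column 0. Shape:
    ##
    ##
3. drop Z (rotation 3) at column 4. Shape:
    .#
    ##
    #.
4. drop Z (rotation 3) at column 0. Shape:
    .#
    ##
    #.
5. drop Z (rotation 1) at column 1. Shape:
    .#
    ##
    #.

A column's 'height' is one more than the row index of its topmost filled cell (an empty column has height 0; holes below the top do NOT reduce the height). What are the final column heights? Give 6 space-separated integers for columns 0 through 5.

Drop 1: O rot1 at col 0 lands with bottom-row=0; cleared 0 line(s) (total 0); column heights now [2 2 0 0 0 0], max=2
Drop 2: O rot1 at col 0 lands with bottom-row=2; cleared 0 line(s) (total 0); column heights now [4 4 0 0 0 0], max=4
Drop 3: Z rot3 at col 4 lands with bottom-row=0; cleared 0 line(s) (total 0); column heights now [4 4 0 0 2 3], max=4
Drop 4: Z rot3 at col 0 lands with bottom-row=4; cleared 0 line(s) (total 0); column heights now [6 7 0 0 2 3], max=7
Drop 5: Z rot1 at col 1 lands with bottom-row=7; cleared 0 line(s) (total 0); column heights now [6 9 10 0 2 3], max=10

Answer: 6 9 10 0 2 3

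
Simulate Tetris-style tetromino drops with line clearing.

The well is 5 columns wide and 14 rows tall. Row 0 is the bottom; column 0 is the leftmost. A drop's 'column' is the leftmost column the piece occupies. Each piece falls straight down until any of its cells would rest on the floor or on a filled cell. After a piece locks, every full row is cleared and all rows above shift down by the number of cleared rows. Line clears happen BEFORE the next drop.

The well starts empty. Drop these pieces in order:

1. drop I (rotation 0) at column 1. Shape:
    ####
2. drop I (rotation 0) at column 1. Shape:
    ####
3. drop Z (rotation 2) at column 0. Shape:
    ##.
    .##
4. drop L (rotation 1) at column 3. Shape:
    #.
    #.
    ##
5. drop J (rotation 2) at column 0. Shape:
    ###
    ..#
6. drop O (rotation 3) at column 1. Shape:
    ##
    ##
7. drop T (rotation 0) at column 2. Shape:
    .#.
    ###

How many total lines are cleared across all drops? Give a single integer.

Drop 1: I rot0 at col 1 lands with bottom-row=0; cleared 0 line(s) (total 0); column heights now [0 1 1 1 1], max=1
Drop 2: I rot0 at col 1 lands with bottom-row=1; cleared 0 line(s) (total 0); column heights now [0 2 2 2 2], max=2
Drop 3: Z rot2 at col 0 lands with bottom-row=2; cleared 0 line(s) (total 0); column heights now [4 4 3 2 2], max=4
Drop 4: L rot1 at col 3 lands with bottom-row=2; cleared 0 line(s) (total 0); column heights now [4 4 3 5 3], max=5
Drop 5: J rot2 at col 0 lands with bottom-row=3; cleared 0 line(s) (total 0); column heights now [5 5 5 5 3], max=5
Drop 6: O rot3 at col 1 lands with bottom-row=5; cleared 0 line(s) (total 0); column heights now [5 7 7 5 3], max=7
Drop 7: T rot0 at col 2 lands with bottom-row=7; cleared 0 line(s) (total 0); column heights now [5 7 8 9 8], max=9

Answer: 0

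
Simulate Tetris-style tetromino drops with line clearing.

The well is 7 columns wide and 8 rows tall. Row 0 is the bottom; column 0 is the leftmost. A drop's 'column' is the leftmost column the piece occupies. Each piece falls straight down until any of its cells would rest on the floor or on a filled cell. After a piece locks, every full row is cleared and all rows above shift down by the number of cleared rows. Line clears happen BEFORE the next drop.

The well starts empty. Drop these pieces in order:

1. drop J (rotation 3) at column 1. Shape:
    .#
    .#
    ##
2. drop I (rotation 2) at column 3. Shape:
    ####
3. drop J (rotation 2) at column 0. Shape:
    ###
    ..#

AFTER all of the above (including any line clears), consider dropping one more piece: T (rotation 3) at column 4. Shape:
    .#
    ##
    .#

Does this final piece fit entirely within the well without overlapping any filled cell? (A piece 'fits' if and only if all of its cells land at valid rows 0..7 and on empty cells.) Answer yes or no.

Drop 1: J rot3 at col 1 lands with bottom-row=0; cleared 0 line(s) (total 0); column heights now [0 1 3 0 0 0 0], max=3
Drop 2: I rot2 at col 3 lands with bottom-row=0; cleared 0 line(s) (total 0); column heights now [0 1 3 1 1 1 1], max=3
Drop 3: J rot2 at col 0 lands with bottom-row=3; cleared 0 line(s) (total 0); column heights now [5 5 5 1 1 1 1], max=5
Test piece T rot3 at col 4 (width 2): heights before test = [5 5 5 1 1 1 1]; fits = True

Answer: yes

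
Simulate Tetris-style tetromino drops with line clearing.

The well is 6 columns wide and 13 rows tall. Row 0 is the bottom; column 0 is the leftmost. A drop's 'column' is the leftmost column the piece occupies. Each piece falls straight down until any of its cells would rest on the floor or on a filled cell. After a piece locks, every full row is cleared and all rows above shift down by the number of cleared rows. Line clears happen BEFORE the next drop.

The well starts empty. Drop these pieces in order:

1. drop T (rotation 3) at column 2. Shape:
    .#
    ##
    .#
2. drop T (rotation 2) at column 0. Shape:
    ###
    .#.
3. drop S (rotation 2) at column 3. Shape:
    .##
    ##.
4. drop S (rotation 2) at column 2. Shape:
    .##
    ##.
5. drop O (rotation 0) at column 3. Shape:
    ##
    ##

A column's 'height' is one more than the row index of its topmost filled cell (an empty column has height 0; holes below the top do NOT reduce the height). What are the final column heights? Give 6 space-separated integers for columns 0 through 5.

Drop 1: T rot3 at col 2 lands with bottom-row=0; cleared 0 line(s) (total 0); column heights now [0 0 2 3 0 0], max=3
Drop 2: T rot2 at col 0 lands with bottom-row=1; cleared 0 line(s) (total 0); column heights now [3 3 3 3 0 0], max=3
Drop 3: S rot2 at col 3 lands with bottom-row=3; cleared 0 line(s) (total 0); column heights now [3 3 3 4 5 5], max=5
Drop 4: S rot2 at col 2 lands with bottom-row=4; cleared 0 line(s) (total 0); column heights now [3 3 5 6 6 5], max=6
Drop 5: O rot0 at col 3 lands with bottom-row=6; cleared 0 line(s) (total 0); column heights now [3 3 5 8 8 5], max=8

Answer: 3 3 5 8 8 5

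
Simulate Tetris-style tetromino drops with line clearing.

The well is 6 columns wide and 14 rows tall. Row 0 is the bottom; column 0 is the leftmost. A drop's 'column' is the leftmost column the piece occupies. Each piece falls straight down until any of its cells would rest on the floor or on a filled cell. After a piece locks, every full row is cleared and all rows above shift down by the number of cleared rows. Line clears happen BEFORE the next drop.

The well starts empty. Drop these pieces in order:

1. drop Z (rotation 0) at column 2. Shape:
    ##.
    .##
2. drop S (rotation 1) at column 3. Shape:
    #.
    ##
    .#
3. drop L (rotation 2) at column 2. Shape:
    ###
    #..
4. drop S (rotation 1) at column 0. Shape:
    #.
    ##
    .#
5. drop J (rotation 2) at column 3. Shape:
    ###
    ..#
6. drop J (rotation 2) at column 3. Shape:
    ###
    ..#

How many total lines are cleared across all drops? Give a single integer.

Drop 1: Z rot0 at col 2 lands with bottom-row=0; cleared 0 line(s) (total 0); column heights now [0 0 2 2 1 0], max=2
Drop 2: S rot1 at col 3 lands with bottom-row=1; cleared 0 line(s) (total 0); column heights now [0 0 2 4 3 0], max=4
Drop 3: L rot2 at col 2 lands with bottom-row=3; cleared 0 line(s) (total 0); column heights now [0 0 5 5 5 0], max=5
Drop 4: S rot1 at col 0 lands with bottom-row=0; cleared 0 line(s) (total 0); column heights now [3 2 5 5 5 0], max=5
Drop 5: J rot2 at col 3 lands with bottom-row=4; cleared 0 line(s) (total 0); column heights now [3 2 5 6 6 6], max=6
Drop 6: J rot2 at col 3 lands with bottom-row=6; cleared 0 line(s) (total 0); column heights now [3 2 5 8 8 8], max=8

Answer: 0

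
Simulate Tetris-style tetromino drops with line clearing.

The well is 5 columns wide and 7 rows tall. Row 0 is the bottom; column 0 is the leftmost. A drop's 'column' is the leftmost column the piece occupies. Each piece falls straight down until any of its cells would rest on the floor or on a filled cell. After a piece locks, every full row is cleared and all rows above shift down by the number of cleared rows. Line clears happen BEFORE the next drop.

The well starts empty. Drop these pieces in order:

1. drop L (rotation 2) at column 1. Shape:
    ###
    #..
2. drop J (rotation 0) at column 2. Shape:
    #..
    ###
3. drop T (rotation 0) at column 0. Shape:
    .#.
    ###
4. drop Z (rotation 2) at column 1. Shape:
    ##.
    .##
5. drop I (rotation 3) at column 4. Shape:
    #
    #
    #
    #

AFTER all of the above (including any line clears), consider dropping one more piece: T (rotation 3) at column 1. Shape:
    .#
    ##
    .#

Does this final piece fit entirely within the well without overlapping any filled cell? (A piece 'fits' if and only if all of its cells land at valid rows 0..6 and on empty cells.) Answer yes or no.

Answer: no

Derivation:
Drop 1: L rot2 at col 1 lands with bottom-row=0; cleared 0 line(s) (total 0); column heights now [0 2 2 2 0], max=2
Drop 2: J rot0 at col 2 lands with bottom-row=2; cleared 0 line(s) (total 0); column heights now [0 2 4 3 3], max=4
Drop 3: T rot0 at col 0 lands with bottom-row=4; cleared 0 line(s) (total 0); column heights now [5 6 5 3 3], max=6
Drop 4: Z rot2 at col 1 lands with bottom-row=5; cleared 0 line(s) (total 0); column heights now [5 7 7 6 3], max=7
Drop 5: I rot3 at col 4 lands with bottom-row=3; cleared 0 line(s) (total 0); column heights now [5 7 7 6 7], max=7
Test piece T rot3 at col 1 (width 2): heights before test = [5 7 7 6 7]; fits = False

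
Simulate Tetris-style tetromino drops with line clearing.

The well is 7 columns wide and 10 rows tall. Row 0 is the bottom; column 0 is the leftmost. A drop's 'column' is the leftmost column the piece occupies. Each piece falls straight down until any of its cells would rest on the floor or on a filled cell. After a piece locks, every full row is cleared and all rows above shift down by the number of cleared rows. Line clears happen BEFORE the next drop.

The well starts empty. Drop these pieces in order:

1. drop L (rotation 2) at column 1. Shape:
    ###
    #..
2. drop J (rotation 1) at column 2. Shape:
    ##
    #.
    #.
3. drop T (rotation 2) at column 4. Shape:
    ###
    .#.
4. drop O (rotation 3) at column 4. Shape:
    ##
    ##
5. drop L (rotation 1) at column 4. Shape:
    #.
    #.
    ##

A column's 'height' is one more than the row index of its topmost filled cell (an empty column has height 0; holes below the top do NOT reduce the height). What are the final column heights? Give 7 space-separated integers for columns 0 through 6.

Answer: 0 2 5 5 7 5 2

Derivation:
Drop 1: L rot2 at col 1 lands with bottom-row=0; cleared 0 line(s) (total 0); column heights now [0 2 2 2 0 0 0], max=2
Drop 2: J rot1 at col 2 lands with bottom-row=2; cleared 0 line(s) (total 0); column heights now [0 2 5 5 0 0 0], max=5
Drop 3: T rot2 at col 4 lands with bottom-row=0; cleared 0 line(s) (total 0); column heights now [0 2 5 5 2 2 2], max=5
Drop 4: O rot3 at col 4 lands with bottom-row=2; cleared 0 line(s) (total 0); column heights now [0 2 5 5 4 4 2], max=5
Drop 5: L rot1 at col 4 lands with bottom-row=4; cleared 0 line(s) (total 0); column heights now [0 2 5 5 7 5 2], max=7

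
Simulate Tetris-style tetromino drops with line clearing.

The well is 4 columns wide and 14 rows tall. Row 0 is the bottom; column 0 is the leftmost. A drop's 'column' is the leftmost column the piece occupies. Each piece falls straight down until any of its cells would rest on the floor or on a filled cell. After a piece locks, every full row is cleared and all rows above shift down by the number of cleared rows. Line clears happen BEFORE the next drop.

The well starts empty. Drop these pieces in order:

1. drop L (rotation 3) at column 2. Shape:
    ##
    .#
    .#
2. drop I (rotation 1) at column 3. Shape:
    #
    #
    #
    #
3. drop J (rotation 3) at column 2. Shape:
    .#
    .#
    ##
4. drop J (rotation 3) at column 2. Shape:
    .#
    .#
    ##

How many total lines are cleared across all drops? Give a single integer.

Drop 1: L rot3 at col 2 lands with bottom-row=0; cleared 0 line(s) (total 0); column heights now [0 0 3 3], max=3
Drop 2: I rot1 at col 3 lands with bottom-row=3; cleared 0 line(s) (total 0); column heights now [0 0 3 7], max=7
Drop 3: J rot3 at col 2 lands with bottom-row=7; cleared 0 line(s) (total 0); column heights now [0 0 8 10], max=10
Drop 4: J rot3 at col 2 lands with bottom-row=10; cleared 0 line(s) (total 0); column heights now [0 0 11 13], max=13

Answer: 0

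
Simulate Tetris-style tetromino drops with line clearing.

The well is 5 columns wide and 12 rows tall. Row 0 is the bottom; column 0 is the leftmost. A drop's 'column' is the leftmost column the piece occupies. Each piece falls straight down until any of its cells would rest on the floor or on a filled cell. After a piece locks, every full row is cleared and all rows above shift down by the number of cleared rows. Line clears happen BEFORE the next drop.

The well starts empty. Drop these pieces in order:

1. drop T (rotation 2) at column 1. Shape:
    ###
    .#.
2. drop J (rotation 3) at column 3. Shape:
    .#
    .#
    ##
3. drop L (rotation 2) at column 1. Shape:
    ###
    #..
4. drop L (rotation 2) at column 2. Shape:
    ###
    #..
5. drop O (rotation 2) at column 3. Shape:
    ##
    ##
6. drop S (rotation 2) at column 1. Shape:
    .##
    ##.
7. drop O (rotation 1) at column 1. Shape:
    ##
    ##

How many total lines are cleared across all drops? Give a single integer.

Drop 1: T rot2 at col 1 lands with bottom-row=0; cleared 0 line(s) (total 0); column heights now [0 2 2 2 0], max=2
Drop 2: J rot3 at col 3 lands with bottom-row=2; cleared 0 line(s) (total 0); column heights now [0 2 2 3 5], max=5
Drop 3: L rot2 at col 1 lands with bottom-row=2; cleared 0 line(s) (total 0); column heights now [0 4 4 4 5], max=5
Drop 4: L rot2 at col 2 lands with bottom-row=4; cleared 0 line(s) (total 0); column heights now [0 4 6 6 6], max=6
Drop 5: O rot2 at col 3 lands with bottom-row=6; cleared 0 line(s) (total 0); column heights now [0 4 6 8 8], max=8
Drop 6: S rot2 at col 1 lands with bottom-row=7; cleared 0 line(s) (total 0); column heights now [0 8 9 9 8], max=9
Drop 7: O rot1 at col 1 lands with bottom-row=9; cleared 0 line(s) (total 0); column heights now [0 11 11 9 8], max=11

Answer: 0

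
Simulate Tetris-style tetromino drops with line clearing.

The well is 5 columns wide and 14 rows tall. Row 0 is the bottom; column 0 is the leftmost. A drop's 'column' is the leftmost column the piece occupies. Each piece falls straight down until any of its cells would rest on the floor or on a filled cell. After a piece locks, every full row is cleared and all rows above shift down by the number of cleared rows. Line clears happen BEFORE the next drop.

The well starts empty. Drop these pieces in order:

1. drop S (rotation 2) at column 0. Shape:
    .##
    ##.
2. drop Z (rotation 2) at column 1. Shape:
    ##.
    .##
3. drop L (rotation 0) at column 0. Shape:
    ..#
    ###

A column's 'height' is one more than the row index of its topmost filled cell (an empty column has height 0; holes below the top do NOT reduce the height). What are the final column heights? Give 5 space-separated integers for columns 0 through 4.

Drop 1: S rot2 at col 0 lands with bottom-row=0; cleared 0 line(s) (total 0); column heights now [1 2 2 0 0], max=2
Drop 2: Z rot2 at col 1 lands with bottom-row=2; cleared 0 line(s) (total 0); column heights now [1 4 4 3 0], max=4
Drop 3: L rot0 at col 0 lands with bottom-row=4; cleared 0 line(s) (total 0); column heights now [5 5 6 3 0], max=6

Answer: 5 5 6 3 0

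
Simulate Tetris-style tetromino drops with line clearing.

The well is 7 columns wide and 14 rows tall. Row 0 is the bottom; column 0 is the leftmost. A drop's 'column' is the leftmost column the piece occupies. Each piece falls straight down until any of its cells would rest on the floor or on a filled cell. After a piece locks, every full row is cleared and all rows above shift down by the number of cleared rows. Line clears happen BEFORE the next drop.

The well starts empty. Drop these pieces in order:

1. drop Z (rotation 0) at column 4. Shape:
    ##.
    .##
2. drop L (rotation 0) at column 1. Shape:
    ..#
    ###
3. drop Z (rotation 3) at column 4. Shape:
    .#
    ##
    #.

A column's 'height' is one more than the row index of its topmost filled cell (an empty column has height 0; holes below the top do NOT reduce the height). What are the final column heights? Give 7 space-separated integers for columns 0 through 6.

Answer: 0 1 1 2 4 5 1

Derivation:
Drop 1: Z rot0 at col 4 lands with bottom-row=0; cleared 0 line(s) (total 0); column heights now [0 0 0 0 2 2 1], max=2
Drop 2: L rot0 at col 1 lands with bottom-row=0; cleared 0 line(s) (total 0); column heights now [0 1 1 2 2 2 1], max=2
Drop 3: Z rot3 at col 4 lands with bottom-row=2; cleared 0 line(s) (total 0); column heights now [0 1 1 2 4 5 1], max=5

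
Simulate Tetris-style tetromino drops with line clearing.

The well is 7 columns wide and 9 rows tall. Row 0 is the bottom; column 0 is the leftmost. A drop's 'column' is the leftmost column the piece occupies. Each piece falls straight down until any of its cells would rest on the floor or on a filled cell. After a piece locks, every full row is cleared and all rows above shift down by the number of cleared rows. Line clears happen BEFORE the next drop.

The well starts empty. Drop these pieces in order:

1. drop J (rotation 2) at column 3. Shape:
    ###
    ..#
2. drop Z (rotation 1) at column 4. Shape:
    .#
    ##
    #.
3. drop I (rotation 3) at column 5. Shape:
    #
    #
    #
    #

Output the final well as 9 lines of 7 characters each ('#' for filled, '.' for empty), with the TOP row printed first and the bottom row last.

Drop 1: J rot2 at col 3 lands with bottom-row=0; cleared 0 line(s) (total 0); column heights now [0 0 0 2 2 2 0], max=2
Drop 2: Z rot1 at col 4 lands with bottom-row=2; cleared 0 line(s) (total 0); column heights now [0 0 0 2 4 5 0], max=5
Drop 3: I rot3 at col 5 lands with bottom-row=5; cleared 0 line(s) (total 0); column heights now [0 0 0 2 4 9 0], max=9

Answer: .....#.
.....#.
.....#.
.....#.
.....#.
....##.
....#..
...###.
.....#.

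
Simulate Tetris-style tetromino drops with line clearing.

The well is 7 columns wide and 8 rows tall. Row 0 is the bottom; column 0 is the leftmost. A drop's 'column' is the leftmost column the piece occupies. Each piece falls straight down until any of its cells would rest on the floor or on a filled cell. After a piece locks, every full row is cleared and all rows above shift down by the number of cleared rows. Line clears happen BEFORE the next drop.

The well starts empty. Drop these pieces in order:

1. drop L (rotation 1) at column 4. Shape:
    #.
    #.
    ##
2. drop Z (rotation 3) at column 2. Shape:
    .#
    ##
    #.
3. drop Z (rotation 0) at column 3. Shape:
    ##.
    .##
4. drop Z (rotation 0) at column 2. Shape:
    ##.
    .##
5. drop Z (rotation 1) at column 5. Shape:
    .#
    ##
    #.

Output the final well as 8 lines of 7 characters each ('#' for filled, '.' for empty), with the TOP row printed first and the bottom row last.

Drop 1: L rot1 at col 4 lands with bottom-row=0; cleared 0 line(s) (total 0); column heights now [0 0 0 0 3 1 0], max=3
Drop 2: Z rot3 at col 2 lands with bottom-row=0; cleared 0 line(s) (total 0); column heights now [0 0 2 3 3 1 0], max=3
Drop 3: Z rot0 at col 3 lands with bottom-row=3; cleared 0 line(s) (total 0); column heights now [0 0 2 5 5 4 0], max=5
Drop 4: Z rot0 at col 2 lands with bottom-row=5; cleared 0 line(s) (total 0); column heights now [0 0 7 7 6 4 0], max=7
Drop 5: Z rot1 at col 5 lands with bottom-row=4; cleared 0 line(s) (total 0); column heights now [0 0 7 7 6 6 7], max=7

Answer: .......
..##..#
...####
...###.
....##.
...##..
..###..
..#.##.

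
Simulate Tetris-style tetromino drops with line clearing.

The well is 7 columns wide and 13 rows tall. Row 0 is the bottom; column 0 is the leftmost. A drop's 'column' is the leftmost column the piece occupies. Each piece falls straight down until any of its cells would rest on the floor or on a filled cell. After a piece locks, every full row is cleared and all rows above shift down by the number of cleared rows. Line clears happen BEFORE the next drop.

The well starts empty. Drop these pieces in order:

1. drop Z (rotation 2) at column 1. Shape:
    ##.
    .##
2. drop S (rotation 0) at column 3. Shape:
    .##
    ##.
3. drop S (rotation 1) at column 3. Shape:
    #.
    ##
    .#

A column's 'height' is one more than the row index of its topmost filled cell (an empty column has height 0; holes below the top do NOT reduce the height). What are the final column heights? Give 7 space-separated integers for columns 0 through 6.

Answer: 0 2 2 6 5 3 0

Derivation:
Drop 1: Z rot2 at col 1 lands with bottom-row=0; cleared 0 line(s) (total 0); column heights now [0 2 2 1 0 0 0], max=2
Drop 2: S rot0 at col 3 lands with bottom-row=1; cleared 0 line(s) (total 0); column heights now [0 2 2 2 3 3 0], max=3
Drop 3: S rot1 at col 3 lands with bottom-row=3; cleared 0 line(s) (total 0); column heights now [0 2 2 6 5 3 0], max=6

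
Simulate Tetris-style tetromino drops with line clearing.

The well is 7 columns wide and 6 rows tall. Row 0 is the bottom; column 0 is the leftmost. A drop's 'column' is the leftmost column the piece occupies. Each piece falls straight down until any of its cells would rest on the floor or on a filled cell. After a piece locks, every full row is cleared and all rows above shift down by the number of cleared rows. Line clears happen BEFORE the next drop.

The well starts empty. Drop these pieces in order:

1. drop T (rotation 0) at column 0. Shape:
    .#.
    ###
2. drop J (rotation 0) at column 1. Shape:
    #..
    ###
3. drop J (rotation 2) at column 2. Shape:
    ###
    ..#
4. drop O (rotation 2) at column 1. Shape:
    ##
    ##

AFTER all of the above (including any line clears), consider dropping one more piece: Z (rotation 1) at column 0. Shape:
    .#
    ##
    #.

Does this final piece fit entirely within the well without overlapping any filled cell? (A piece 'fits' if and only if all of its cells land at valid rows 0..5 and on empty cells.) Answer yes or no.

Drop 1: T rot0 at col 0 lands with bottom-row=0; cleared 0 line(s) (total 0); column heights now [1 2 1 0 0 0 0], max=2
Drop 2: J rot0 at col 1 lands with bottom-row=2; cleared 0 line(s) (total 0); column heights now [1 4 3 3 0 0 0], max=4
Drop 3: J rot2 at col 2 lands with bottom-row=2; cleared 0 line(s) (total 0); column heights now [1 4 4 4 4 0 0], max=4
Drop 4: O rot2 at col 1 lands with bottom-row=4; cleared 0 line(s) (total 0); column heights now [1 6 6 4 4 0 0], max=6
Test piece Z rot1 at col 0 (width 2): heights before test = [1 6 6 4 4 0 0]; fits = False

Answer: no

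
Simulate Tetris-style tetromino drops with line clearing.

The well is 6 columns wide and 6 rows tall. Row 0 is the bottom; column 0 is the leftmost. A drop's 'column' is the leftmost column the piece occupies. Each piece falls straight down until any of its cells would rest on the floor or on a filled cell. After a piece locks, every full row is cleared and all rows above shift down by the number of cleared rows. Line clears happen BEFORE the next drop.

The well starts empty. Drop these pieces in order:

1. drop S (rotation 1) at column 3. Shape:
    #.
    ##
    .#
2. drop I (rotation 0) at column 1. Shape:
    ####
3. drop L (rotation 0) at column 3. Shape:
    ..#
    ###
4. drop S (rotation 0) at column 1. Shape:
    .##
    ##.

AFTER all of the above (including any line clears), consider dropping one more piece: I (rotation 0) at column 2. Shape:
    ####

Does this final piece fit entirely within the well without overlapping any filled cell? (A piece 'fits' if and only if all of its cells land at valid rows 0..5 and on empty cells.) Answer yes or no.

Answer: no

Derivation:
Drop 1: S rot1 at col 3 lands with bottom-row=0; cleared 0 line(s) (total 0); column heights now [0 0 0 3 2 0], max=3
Drop 2: I rot0 at col 1 lands with bottom-row=3; cleared 0 line(s) (total 0); column heights now [0 4 4 4 4 0], max=4
Drop 3: L rot0 at col 3 lands with bottom-row=4; cleared 0 line(s) (total 0); column heights now [0 4 4 5 5 6], max=6
Drop 4: S rot0 at col 1 lands with bottom-row=4; cleared 0 line(s) (total 0); column heights now [0 5 6 6 5 6], max=6
Test piece I rot0 at col 2 (width 4): heights before test = [0 5 6 6 5 6]; fits = False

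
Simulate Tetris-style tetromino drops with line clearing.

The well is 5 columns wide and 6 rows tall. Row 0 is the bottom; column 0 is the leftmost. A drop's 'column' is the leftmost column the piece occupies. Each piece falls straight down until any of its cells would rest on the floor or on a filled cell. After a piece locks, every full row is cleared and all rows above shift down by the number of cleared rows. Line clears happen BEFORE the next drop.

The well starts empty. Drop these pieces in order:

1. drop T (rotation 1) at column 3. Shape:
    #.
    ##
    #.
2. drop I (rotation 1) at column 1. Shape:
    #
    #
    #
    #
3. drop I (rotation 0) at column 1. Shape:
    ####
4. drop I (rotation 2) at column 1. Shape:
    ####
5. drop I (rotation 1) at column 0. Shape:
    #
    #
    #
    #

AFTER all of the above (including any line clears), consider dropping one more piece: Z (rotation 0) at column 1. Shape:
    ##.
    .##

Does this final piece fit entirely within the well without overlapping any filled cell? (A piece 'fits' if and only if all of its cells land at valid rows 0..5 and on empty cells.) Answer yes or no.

Answer: no

Derivation:
Drop 1: T rot1 at col 3 lands with bottom-row=0; cleared 0 line(s) (total 0); column heights now [0 0 0 3 2], max=3
Drop 2: I rot1 at col 1 lands with bottom-row=0; cleared 0 line(s) (total 0); column heights now [0 4 0 3 2], max=4
Drop 3: I rot0 at col 1 lands with bottom-row=4; cleared 0 line(s) (total 0); column heights now [0 5 5 5 5], max=5
Drop 4: I rot2 at col 1 lands with bottom-row=5; cleared 0 line(s) (total 0); column heights now [0 6 6 6 6], max=6
Drop 5: I rot1 at col 0 lands with bottom-row=0; cleared 0 line(s) (total 0); column heights now [4 6 6 6 6], max=6
Test piece Z rot0 at col 1 (width 3): heights before test = [4 6 6 6 6]; fits = False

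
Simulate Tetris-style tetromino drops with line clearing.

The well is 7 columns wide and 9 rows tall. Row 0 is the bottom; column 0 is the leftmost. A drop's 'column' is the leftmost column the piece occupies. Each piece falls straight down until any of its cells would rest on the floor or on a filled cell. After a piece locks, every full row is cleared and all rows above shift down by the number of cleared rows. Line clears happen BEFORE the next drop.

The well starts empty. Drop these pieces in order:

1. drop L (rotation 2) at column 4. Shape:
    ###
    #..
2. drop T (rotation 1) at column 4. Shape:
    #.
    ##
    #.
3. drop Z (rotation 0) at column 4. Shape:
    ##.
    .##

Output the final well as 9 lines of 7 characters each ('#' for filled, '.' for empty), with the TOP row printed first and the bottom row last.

Answer: .......
.......
.......
....##.
....###
....##.
....#..
....###
....#..

Derivation:
Drop 1: L rot2 at col 4 lands with bottom-row=0; cleared 0 line(s) (total 0); column heights now [0 0 0 0 2 2 2], max=2
Drop 2: T rot1 at col 4 lands with bottom-row=2; cleared 0 line(s) (total 0); column heights now [0 0 0 0 5 4 2], max=5
Drop 3: Z rot0 at col 4 lands with bottom-row=4; cleared 0 line(s) (total 0); column heights now [0 0 0 0 6 6 5], max=6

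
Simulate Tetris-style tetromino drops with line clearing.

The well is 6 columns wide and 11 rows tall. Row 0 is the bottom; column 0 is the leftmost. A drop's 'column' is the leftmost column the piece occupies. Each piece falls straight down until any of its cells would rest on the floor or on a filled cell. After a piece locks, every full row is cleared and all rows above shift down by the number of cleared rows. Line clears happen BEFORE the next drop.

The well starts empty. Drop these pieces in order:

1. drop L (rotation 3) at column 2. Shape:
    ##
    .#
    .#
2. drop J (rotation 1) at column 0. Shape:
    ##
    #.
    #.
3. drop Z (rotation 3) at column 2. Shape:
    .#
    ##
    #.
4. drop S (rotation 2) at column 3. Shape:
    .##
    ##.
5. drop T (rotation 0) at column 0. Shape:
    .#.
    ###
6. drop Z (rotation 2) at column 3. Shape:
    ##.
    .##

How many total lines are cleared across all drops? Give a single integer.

Answer: 0

Derivation:
Drop 1: L rot3 at col 2 lands with bottom-row=0; cleared 0 line(s) (total 0); column heights now [0 0 3 3 0 0], max=3
Drop 2: J rot1 at col 0 lands with bottom-row=0; cleared 0 line(s) (total 0); column heights now [3 3 3 3 0 0], max=3
Drop 3: Z rot3 at col 2 lands with bottom-row=3; cleared 0 line(s) (total 0); column heights now [3 3 5 6 0 0], max=6
Drop 4: S rot2 at col 3 lands with bottom-row=6; cleared 0 line(s) (total 0); column heights now [3 3 5 7 8 8], max=8
Drop 5: T rot0 at col 0 lands with bottom-row=5; cleared 0 line(s) (total 0); column heights now [6 7 6 7 8 8], max=8
Drop 6: Z rot2 at col 3 lands with bottom-row=8; cleared 0 line(s) (total 0); column heights now [6 7 6 10 10 9], max=10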